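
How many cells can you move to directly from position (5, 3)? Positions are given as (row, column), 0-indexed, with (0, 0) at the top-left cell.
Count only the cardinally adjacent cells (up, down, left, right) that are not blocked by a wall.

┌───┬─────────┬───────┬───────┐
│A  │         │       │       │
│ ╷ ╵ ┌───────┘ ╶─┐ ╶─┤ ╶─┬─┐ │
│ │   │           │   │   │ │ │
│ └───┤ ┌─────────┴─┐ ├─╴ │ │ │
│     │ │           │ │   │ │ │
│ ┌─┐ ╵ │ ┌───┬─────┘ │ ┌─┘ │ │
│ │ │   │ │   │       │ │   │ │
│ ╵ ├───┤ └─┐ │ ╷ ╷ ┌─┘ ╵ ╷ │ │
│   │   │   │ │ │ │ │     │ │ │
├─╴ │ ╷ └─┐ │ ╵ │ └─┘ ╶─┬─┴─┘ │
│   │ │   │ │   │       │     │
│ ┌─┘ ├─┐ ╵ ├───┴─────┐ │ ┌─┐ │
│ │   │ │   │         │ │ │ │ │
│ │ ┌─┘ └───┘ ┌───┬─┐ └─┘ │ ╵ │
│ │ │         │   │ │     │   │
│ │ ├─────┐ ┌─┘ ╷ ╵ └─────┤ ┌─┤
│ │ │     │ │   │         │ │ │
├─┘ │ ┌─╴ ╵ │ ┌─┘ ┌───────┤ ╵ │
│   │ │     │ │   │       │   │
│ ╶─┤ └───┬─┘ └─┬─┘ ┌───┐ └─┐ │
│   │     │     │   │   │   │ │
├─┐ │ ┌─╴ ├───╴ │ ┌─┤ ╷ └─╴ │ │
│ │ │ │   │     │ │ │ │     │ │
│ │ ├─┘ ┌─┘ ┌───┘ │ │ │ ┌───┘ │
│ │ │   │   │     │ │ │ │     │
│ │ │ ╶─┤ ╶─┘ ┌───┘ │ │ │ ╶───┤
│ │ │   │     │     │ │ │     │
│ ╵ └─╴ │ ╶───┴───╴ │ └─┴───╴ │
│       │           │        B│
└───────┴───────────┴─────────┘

Checking passable neighbors of (5, 3):
Neighbors: (4, 3), (5, 4)
Count: 2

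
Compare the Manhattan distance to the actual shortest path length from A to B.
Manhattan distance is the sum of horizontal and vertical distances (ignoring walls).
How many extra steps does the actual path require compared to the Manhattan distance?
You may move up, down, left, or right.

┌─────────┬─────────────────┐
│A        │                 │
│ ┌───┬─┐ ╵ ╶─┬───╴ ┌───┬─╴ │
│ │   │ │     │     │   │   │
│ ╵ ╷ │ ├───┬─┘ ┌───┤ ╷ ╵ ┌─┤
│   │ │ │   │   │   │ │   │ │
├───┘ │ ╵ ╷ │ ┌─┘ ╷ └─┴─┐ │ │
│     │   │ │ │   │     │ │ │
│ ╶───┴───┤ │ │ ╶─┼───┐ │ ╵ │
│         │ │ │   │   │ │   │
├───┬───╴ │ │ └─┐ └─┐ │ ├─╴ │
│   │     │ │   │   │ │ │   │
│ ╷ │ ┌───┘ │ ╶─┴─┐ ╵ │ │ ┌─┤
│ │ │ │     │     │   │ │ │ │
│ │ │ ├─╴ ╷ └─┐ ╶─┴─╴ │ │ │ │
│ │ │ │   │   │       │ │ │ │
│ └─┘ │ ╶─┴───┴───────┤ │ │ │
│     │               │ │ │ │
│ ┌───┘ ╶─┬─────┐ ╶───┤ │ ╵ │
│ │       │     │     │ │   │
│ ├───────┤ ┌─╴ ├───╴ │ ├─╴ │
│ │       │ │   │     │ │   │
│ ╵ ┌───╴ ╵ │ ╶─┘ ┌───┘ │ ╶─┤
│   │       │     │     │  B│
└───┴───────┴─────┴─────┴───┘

Manhattan distance: |11 - 0| + |13 - 0| = 24
Actual path length: 32
Extra steps: 32 - 24 = 8

Solution:

┌─────────┬─────────────────┐
│A → → → ↓│↱ → → → → → → → ↓│
│ ┌───┬─┐ ╵ ╶─┬───╴ ┌───┬─╴ │
│ │   │ │↳ ↑  │     │   │↓ ↲│
│ ╵ ╷ │ ├───┬─┘ ┌───┤ ╷ ╵ ┌─┤
│   │ │ │   │   │   │ │  ↓│ │
├───┘ │ ╵ ╷ │ ┌─┘ ╷ └─┴─┐ │ │
│     │   │ │ │   │     │↓│ │
│ ╶───┴───┤ │ │ ╶─┼───┐ │ ╵ │
│         │ │ │   │   │ │↳ ↓│
├───┬───╴ │ │ └─┐ └─┐ │ ├─╴ │
│   │     │ │   │   │ │ │↓ ↲│
│ ╷ │ ┌───┘ │ ╶─┴─┐ ╵ │ │ ┌─┤
│ │ │ │     │     │   │ │↓│ │
│ │ │ ├─╴ ╷ └─┐ ╶─┴─╴ │ │ │ │
│ │ │ │   │   │       │ │↓│ │
│ └─┘ │ ╶─┴───┴───────┤ │ │ │
│     │               │ │↓│ │
│ ┌───┘ ╶─┬─────┐ ╶───┤ │ ╵ │
│ │       │     │     │ │↳ ↓│
│ ├───────┤ ┌─╴ ├───╴ │ ├─╴ │
│ │       │ │   │     │ │↓ ↲│
│ ╵ ┌───╴ ╵ │ ╶─┘ ┌───┘ │ ╶─┤
│   │       │     │     │↳ B│
└───┴───────┴─────┴─────┴───┘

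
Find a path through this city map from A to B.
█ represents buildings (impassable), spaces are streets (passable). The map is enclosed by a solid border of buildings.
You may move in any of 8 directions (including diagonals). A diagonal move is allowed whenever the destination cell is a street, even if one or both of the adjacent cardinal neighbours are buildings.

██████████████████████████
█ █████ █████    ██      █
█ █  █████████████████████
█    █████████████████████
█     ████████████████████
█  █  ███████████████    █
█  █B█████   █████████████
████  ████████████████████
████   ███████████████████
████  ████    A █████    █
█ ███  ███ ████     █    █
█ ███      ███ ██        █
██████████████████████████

Finding the shortest path from A to B:
Movement: 8-directional
Path length: 12 steps
Directions: left → left → left → down-left → down-left → left → left → up-left → up-left → up → up → up-left

Solution:

██████████████████████████
█ █████ █████    ██      █
█ █  █████████████████████
█    █████████████████████
█     ████████████████████
█  █  ███████████████    █
█  █B█████   █████████████
████ ↖████████████████████
████ ↑ ███████████████████
████ ↑████ ↙←←A █████    █
█ ███ ↖███↙████     █    █
█ ███  ↖←← ███ ██        █
██████████████████████████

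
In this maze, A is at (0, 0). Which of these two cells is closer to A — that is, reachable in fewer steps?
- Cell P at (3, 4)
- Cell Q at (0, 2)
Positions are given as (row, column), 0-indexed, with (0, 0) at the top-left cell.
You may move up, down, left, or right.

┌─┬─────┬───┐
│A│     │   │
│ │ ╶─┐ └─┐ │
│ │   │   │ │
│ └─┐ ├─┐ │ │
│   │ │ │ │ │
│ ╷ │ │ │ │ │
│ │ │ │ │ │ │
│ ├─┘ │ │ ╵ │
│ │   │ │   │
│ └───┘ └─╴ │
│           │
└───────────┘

Shortest path A → P at (3, 4): 13 steps
Shortest path A → Q at (0, 2): 18 steps

P is closer (13 steps vs 18 steps).

Path to P:

┌─┬─────┬───┐
│A│     │   │
│ │ ╶─┐ └─┐ │
│↓│   │   │ │
│ └─┐ ├─┐ │ │
│↓  │ │ │ │ │
│ ╷ │ │ │ │ │
│↓│ │ │ │P│ │
│ ├─┘ │ │ ╵ │
│↓│   │ │↑ ↰│
│ └───┘ └─╴ │
│↳ → → → → ↑│
└───────────┘

Path to Q:

┌─┬─────┬───┐
│A│  Q ↰│   │
│ │ ╶─┐ └─┐ │
│↓│   │↑ ↰│ │
│ └─┐ ├─┐ │ │
│↓  │ │ │↑│ │
│ ╷ │ │ │ │ │
│↓│ │ │ │↑│ │
│ ├─┘ │ │ ╵ │
│↓│   │ │↑ ↰│
│ └───┘ └─╴ │
│↳ → → → → ↑│
└───────────┘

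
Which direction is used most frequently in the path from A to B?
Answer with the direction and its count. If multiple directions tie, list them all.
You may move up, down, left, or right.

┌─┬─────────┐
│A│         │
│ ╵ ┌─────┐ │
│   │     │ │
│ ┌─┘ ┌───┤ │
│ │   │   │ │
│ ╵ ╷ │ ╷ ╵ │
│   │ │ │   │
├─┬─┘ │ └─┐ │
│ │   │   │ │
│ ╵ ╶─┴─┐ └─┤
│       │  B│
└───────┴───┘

Directions: down, right, up, right, right, right, right, down, down, down, left, up, left, down, down, right, down, right
Counts: {'down': 7, 'right': 7, 'up': 2, 'left': 2}
Most common: down and right (tied at 7 times each)

Solution:

┌─┬─────────┐
│A│↱ → → → ↓│
│ ╵ ┌─────┐ │
│↳ ↑│     │↓│
│ ┌─┘ ┌───┤ │
│ │   │↓ ↰│↓│
│ ╵ ╷ │ ╷ ╵ │
│   │ │↓│↑ ↲│
├─┬─┘ │ └─┐ │
│ │   │↳ ↓│ │
│ ╵ ╶─┴─┐ └─┤
│       │↳ B│
└───────┴───┘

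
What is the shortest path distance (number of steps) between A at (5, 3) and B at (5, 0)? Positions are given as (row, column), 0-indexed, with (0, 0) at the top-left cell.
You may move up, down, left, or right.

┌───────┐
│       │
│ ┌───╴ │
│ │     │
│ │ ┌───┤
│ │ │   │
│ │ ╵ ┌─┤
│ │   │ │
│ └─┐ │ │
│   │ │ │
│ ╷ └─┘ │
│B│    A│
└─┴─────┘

Finding path from (5, 3) to (5, 0):
Path: (5,3) → (5,2) → (5,1) → (4,1) → (4,0) → (5,0)
Distance: 5 steps

Solution:

┌───────┐
│       │
│ ┌───╴ │
│ │     │
│ │ ┌───┤
│ │ │   │
│ │ ╵ ┌─┤
│ │   │ │
│ └─┐ │ │
│↓ ↰│ │ │
│ ╷ └─┘ │
│B│↑ ← A│
└─┴─────┘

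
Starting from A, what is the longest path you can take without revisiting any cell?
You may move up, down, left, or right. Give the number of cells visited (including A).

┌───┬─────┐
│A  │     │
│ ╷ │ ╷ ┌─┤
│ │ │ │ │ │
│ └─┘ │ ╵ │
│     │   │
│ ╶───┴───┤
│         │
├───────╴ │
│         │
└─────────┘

Finding longest simple path using DFS:
Start: (0, 0)
Longest path visits 13 cells
Path: A → down → down → down → right → right → right → right → down → left → left → left → left

Solution:

┌───┬─────┐
│A  │     │
│ ╷ │ ╷ ┌─┤
│↓│ │ │ │ │
│ └─┘ │ ╵ │
│↓    │   │
│ ╶───┴───┤
│↳ → → → ↓│
├───────╴ │
│B ← ← ← ↲│
└─────────┘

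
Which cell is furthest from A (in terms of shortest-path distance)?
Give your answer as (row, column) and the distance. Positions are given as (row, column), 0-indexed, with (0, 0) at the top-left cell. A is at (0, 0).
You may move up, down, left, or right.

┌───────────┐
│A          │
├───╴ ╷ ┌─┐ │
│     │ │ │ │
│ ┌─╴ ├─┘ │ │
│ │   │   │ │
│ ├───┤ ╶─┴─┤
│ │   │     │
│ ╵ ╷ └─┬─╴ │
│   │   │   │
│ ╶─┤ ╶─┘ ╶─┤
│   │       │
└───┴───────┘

Computing BFS distances from A to all cells:
Furthest cell: (1, 4)
Distance: 23 steps

Path from A to the furthest cell:

┌───────────┐
│A → ↓      │
├───╴ ╷ ┌─┐ │
│↓ ← ↲│ │B│ │
│ ┌─╴ ├─┘ │ │
│↓│   │↱ ↑│ │
│ ├───┤ ╶─┴─┤
│↓│↱ ↓│↑ ← ↰│
│ ╵ ╷ └─┬─╴ │
│↳ ↑│↓  │↱ ↑│
│ ╶─┤ ╶─┘ ╶─┤
│   │↳ → ↑  │
└───┴───────┘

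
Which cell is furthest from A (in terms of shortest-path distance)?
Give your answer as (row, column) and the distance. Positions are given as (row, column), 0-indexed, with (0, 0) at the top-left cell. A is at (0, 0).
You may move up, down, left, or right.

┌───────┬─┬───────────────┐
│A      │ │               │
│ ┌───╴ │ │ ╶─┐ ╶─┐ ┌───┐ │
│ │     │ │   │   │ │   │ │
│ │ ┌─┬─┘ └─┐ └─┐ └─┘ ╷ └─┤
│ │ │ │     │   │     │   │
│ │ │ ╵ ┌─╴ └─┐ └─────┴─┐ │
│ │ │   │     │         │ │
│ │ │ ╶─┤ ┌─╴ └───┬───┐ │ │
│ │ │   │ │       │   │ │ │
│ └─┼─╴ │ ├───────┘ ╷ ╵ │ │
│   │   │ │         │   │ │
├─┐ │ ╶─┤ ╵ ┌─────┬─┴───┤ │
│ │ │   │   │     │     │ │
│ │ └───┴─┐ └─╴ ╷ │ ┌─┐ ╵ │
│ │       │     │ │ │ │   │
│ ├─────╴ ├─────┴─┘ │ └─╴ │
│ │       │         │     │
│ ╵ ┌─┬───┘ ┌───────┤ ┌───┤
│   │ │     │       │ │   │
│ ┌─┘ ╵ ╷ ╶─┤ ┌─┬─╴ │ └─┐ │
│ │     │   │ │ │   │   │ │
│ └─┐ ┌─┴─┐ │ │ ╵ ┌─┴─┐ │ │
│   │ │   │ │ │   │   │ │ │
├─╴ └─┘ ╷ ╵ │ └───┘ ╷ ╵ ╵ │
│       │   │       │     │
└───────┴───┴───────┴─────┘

Computing BFS distances from A to all cells:
Furthest cell: (6, 3)
Distance: 95 steps

Path from A to the furthest cell:

┌───────┬─┬───────────────┐
│A      │ │↓ ← ↰          │
│ ┌───╴ │ │ ╶─┐ ╶─┐ ┌───┐ │
│↓│     │ │↳ ↓│↑ ↰│ │↓ ↰│ │
│ │ ┌─┬─┘ └─┐ └─┐ └─┘ ╷ └─┤
│↓│ │ │↓ ← ↰│↳ ↓│↑ ← ↲│↑ ↰│
│ │ │ ╵ ┌─╴ └─┐ └─────┴─┐ │
│↓│ │↓ ↲│↱ ↑  │↳ → → → ↓│↑│
│ │ │ ╶─┤ ┌─╴ └───┬───┐ │ │
│↓│ │↳ ↓│↑│       │↓ ↰│↓│↑│
│ └─┼─╴ │ ├───────┘ ╷ ╵ │ │
│↳ ↓│↓ ↲│↑│↓ ← ← ← ↲│↑ ↲│↑│
├─┐ │ ╶─┤ ╵ ┌─────┬─┴───┤ │
│ │↓│↳ B│↑ ↲│     │↱ → ↓│↑│
│ │ └───┴─┐ └─╴ ╷ │ ┌─┐ ╵ │
│ │↳ → → ↓│     │ │↑│ │↳ ↑│
│ ├─────╴ ├─────┴─┘ │ └─╴ │
│ │↓ ← ← ↲│↱ → → → ↑│     │
│ ╵ ┌─┬───┘ ┌───────┤ ┌───┤
│↓ ↲│ │  ↱ ↑│       │ │   │
│ ┌─┘ ╵ ╷ ╶─┤ ┌─┬─╴ │ └─┐ │
│↓│     │↑ ↰│ │ │   │   │ │
│ └─┐ ┌─┴─┐ │ │ ╵ ┌─┴─┐ │ │
│↳ ↓│ │↱ ↓│↑│ │   │   │ │ │
├─╴ └─┘ ╷ ╵ │ └───┘ ╷ ╵ ╵ │
│  ↳ → ↑│↳ ↑│       │     │
└───────┴───┴───────┴─────┘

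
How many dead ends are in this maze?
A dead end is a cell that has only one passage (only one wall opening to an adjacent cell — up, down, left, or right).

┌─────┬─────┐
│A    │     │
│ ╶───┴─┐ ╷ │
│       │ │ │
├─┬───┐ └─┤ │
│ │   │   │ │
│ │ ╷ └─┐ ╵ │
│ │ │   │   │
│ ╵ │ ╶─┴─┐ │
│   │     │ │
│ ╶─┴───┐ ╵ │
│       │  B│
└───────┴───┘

Checking each cell for number of passages:

Dead ends found at positions:
  (0, 2)
  (0, 3)
  (1, 4)
  (2, 0)
  (3, 3)
  (5, 3)
Total dead ends: 6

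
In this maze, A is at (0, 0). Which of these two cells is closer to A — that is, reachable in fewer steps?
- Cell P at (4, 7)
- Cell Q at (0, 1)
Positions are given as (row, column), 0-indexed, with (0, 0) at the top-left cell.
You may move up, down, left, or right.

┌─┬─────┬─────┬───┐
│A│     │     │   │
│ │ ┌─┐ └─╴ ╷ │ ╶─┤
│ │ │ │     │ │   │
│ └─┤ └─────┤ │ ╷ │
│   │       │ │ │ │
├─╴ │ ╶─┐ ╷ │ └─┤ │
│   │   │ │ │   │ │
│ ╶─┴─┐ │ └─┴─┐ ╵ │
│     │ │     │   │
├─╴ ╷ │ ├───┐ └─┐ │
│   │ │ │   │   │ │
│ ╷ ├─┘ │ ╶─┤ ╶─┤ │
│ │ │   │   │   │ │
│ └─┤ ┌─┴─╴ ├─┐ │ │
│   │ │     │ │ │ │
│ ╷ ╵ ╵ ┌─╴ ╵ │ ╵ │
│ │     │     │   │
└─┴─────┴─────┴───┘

Shortest path A → P at (4, 7): 39 steps
Shortest path A → Q at (0, 1): 51 steps

P is closer (39 steps vs 51 steps).

Path to P:

┌─┬─────┬─────┬───┐
│A│     │     │   │
│ │ ┌─┐ └─╴ ╷ │ ╶─┤
│↓│ │ │     │ │   │
│ └─┤ └─────┤ │ ╷ │
│↳ ↓│↱ → ↓  │ │ │ │
├─╴ │ ╶─┐ ╷ │ └─┤ │
│↓ ↲│↑ ↰│↓│ │   │ │
│ ╶─┴─┐ │ └─┴─┐ ╵ │
│↳ ↓  │↑│↳ → ↓│P ↰│
├─╴ ╷ │ ├───┐ └─┐ │
│↓ ↲│ │↑│   │↓  │↑│
│ ╷ ├─┘ │ ╶─┤ ╶─┤ │
│↓│ │↱ ↑│   │↳ ↓│↑│
│ └─┤ ┌─┴─╴ ├─┐ │ │
│↳ ↓│↑│     │ │↓│↑│
│ ╷ ╵ ╵ ┌─╴ ╵ │ ╵ │
│ │↳ ↑  │     │↳ ↑│
└─┴─────┴─────┴───┘

Path to Q:

┌─┬─────┬─────┬───┐
│A│Q ← ↰│  ↓ ↰│   │
│ │ ┌─┐ └─╴ ╷ │ ╶─┤
│↓│ │ │↑ ← ↲│↑│   │
│ └─┤ └─────┤ │ ╷ │
│↳ ↓│↱ → ↓  │↑│ │ │
├─╴ │ ╶─┐ ╷ │ └─┤ │
│↓ ↲│↑ ↰│↓│ │↑ ↰│ │
│ ╶─┴─┐ │ └─┴─┐ ╵ │
│↳ ↓  │↑│↳ → ↓│↑ ↰│
├─╴ ╷ │ ├───┐ └─┐ │
│↓ ↲│ │↑│   │↓  │↑│
│ ╷ ├─┘ │ ╶─┤ ╶─┤ │
│↓│ │↱ ↑│   │↳ ↓│↑│
│ └─┤ ┌─┴─╴ ├─┐ │ │
│↳ ↓│↑│     │ │↓│↑│
│ ╷ ╵ ╵ ┌─╴ ╵ │ ╵ │
│ │↳ ↑  │     │↳ ↑│
└─┴─────┴─────┴───┘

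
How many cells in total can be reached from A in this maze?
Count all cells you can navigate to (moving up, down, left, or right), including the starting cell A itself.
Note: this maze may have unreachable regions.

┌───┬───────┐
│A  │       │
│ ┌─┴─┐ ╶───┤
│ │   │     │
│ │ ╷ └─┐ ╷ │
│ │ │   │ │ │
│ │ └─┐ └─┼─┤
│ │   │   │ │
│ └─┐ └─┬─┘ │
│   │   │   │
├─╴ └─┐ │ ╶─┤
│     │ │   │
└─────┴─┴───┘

Using BFS/flood-fill to find all reachable cells from A:
Maze size: 6 × 6 = 36 total cells
26 cell(s) are walled off and cannot be reached from A.
Reachable cells: 10

Reachable region (· marks reachable cells):

┌───┬───────┐
│A ·│       │
│ ┌─┴─┐ ╶───┤
│·│   │     │
│ │ ╷ └─┐ ╷ │
│·│ │   │ │ │
│ │ └─┐ └─┼─┤
│·│   │   │ │
│ └─┐ └─┬─┘ │
│· ·│   │   │
├─╴ └─┐ │ ╶─┤
│· · ·│ │   │
└─────┴─┴───┘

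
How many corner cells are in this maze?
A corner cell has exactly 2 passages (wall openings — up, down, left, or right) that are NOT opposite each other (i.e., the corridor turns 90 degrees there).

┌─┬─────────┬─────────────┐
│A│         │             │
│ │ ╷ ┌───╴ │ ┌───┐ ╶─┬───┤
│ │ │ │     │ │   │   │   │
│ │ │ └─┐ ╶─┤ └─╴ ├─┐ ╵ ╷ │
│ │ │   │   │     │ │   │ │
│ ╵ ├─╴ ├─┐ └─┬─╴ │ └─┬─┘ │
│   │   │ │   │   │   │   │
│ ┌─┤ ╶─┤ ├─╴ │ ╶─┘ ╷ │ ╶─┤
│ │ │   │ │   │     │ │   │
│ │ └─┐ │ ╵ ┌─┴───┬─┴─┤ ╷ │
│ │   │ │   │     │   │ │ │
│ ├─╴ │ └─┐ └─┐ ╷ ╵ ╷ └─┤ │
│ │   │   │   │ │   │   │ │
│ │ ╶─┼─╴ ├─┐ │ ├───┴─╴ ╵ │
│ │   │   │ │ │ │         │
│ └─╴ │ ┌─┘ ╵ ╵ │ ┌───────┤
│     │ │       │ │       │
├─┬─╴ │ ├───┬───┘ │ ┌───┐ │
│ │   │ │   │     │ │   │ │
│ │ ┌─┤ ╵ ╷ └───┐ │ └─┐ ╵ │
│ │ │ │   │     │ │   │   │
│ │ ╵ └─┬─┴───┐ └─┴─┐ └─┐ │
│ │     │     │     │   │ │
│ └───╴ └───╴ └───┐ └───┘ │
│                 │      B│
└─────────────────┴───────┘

Counting corner cells (2 non-opposite passages):
Total corners: 80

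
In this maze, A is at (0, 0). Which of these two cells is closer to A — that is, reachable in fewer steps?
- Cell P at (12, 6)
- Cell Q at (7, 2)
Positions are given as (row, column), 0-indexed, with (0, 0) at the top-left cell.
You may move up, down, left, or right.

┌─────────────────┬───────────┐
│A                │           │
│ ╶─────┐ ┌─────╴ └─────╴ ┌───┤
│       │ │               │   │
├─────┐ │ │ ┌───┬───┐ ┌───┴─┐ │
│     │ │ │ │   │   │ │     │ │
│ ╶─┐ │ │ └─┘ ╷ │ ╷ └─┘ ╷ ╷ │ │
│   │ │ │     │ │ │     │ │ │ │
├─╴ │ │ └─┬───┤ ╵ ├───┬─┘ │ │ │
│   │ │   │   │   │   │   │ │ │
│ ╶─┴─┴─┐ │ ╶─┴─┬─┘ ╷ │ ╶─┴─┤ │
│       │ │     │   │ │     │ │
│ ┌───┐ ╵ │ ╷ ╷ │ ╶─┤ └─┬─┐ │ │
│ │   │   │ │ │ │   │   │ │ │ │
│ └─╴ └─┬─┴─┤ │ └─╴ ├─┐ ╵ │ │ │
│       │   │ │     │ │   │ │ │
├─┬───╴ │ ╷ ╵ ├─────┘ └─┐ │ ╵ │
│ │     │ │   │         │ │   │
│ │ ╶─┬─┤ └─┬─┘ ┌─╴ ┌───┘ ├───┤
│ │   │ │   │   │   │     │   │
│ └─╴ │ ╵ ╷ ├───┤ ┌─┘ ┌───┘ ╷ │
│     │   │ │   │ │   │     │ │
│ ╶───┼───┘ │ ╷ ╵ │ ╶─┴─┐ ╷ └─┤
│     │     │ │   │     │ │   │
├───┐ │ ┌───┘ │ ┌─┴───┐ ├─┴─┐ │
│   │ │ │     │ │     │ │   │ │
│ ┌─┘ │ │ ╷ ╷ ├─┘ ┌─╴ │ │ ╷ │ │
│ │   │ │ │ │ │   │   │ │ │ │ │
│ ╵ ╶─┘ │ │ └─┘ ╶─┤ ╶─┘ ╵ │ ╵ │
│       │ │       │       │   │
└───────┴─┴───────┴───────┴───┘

Shortest path A → P at (12, 6): 96 steps
Shortest path A → Q at (7, 2): 19 steps

Q is closer (19 steps vs 96 steps).

Path to P:

┌─────────────────┬───────────┐
│A                │           │
│ ╶─────┐ ┌─────╴ └─────╴ ┌───┤
│↳ → → ↓│ │               │   │
├─────┐ │ │ ┌───┬───┐ ┌───┴─┐ │
│     │↓│ │ │   │   │ │     │ │
│ ╶─┐ │ │ └─┘ ╷ │ ╷ └─┘ ╷ ╷ │ │
│   │ │↓│     │ │ │     │ │ │ │
├─╴ │ │ └─┬───┤ ╵ ├───┬─┘ │ │ │
│   │ │↳ ↓│   │   │↱ ↓│   │ │ │
│ ╶─┴─┴─┐ │ ╶─┴─┬─┘ ╷ │ ╶─┴─┤ │
│↓ ← ← ↰│↓│  ↱ ↓│↱ ↑│↓│     │ │
│ ┌───┐ ╵ │ ╷ ╷ │ ╶─┤ └─┬─┐ │ │
│↓│   │↑ ↲│ │↑│↓│↑ ↰│↳ ↓│ │ │ │
│ └─╴ └─┬─┴─┤ │ └─╴ ├─┐ ╵ │ │ │
│↳ → → ↓│↱ ↓│↑│↳ → ↑│ │↳ ↓│ │ │
├─┬───╴ │ ╷ ╵ ├─────┘ └─┐ │ ╵ │
│ │↓ ← ↲│↑│↳ ↑│         │↓│   │
│ │ ╶─┬─┤ └─┬─┘ ┌─╴ ┌───┘ ├───┤
│ │↳ ↓│ │↑ ↰│   │   │↓ ← ↲│   │
│ └─╴ │ ╵ ╷ ├───┤ ┌─┘ ┌───┘ ╷ │
│↓ ← ↲│   │↑│   │ │↓ ↲│     │ │
│ ╶───┼───┘ │ ╷ ╵ │ ╶─┴─┐ ╷ └─┤
│↳ → ↓│↱ → ↑│ │   │↳ → ↓│ │   │
├───┐ │ ┌───┘ │ ┌─┴───┐ ├─┴─┐ │
│   │↓│↑│  ↱ P│ │↓ ← ↰│↓│   │ │
│ ┌─┘ │ │ ╷ ╷ ├─┘ ┌─╴ │ │ ╷ │ │
│ │↓ ↲│↑│ │↑│ │↓ ↲│↱ ↑│↓│ │ │ │
│ ╵ ╶─┘ │ │ └─┘ ╶─┤ ╶─┘ ╵ │ ╵ │
│  ↳ → ↑│ │↑ ← ↲  │↑ ← ↲  │   │
└───────┴─┴───────┴───────┴───┘

Path to Q:

┌─────────────────┬───────────┐
│A                │           │
│ ╶─────┐ ┌─────╴ └─────╴ ┌───┤
│↳ → → ↓│ │               │   │
├─────┐ │ │ ┌───┬───┐ ┌───┴─┐ │
│     │↓│ │ │   │   │ │     │ │
│ ╶─┐ │ │ └─┘ ╷ │ ╷ └─┘ ╷ ╷ │ │
│   │ │↓│     │ │ │     │ │ │ │
├─╴ │ │ └─┬───┤ ╵ ├───┬─┘ │ │ │
│   │ │↳ ↓│   │   │   │   │ │ │
│ ╶─┴─┴─┐ │ ╶─┴─┬─┘ ╷ │ ╶─┴─┤ │
│↓ ← ← ↰│↓│     │   │ │     │ │
│ ┌───┐ ╵ │ ╷ ╷ │ ╶─┤ └─┬─┐ │ │
│↓│   │↑ ↲│ │ │ │   │   │ │ │ │
│ └─╴ └─┬─┴─┤ │ └─╴ ├─┐ ╵ │ │ │
│↳ → Q  │   │ │     │ │   │ │ │
├─┬───╴ │ ╷ ╵ ├─────┘ └─┐ │ ╵ │
│ │     │ │   │         │ │   │
│ │ ╶─┬─┤ └─┬─┘ ┌─╴ ┌───┘ ├───┤
│ │   │ │   │   │   │     │   │
│ └─╴ │ ╵ ╷ ├───┤ ┌─┘ ┌───┘ ╷ │
│     │   │ │   │ │   │     │ │
│ ╶───┼───┘ │ ╷ ╵ │ ╶─┴─┐ ╷ └─┤
│     │     │ │   │     │ │   │
├───┐ │ ┌───┘ │ ┌─┴───┐ ├─┴─┐ │
│   │ │ │     │ │     │ │   │ │
│ ┌─┘ │ │ ╷ ╷ ├─┘ ┌─╴ │ │ ╷ │ │
│ │   │ │ │ │ │   │   │ │ │ │ │
│ ╵ ╶─┘ │ │ └─┘ ╶─┤ ╶─┘ ╵ │ ╵ │
│       │ │       │       │   │
└───────┴─┴───────┴───────┴───┘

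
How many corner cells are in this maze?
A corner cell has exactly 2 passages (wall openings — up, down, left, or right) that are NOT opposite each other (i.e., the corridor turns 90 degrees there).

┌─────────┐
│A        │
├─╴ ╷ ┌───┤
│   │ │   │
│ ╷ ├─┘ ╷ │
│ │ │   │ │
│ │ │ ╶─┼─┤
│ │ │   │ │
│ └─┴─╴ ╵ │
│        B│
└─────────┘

Counting corner cells (2 non-opposite passages):
Total corners: 9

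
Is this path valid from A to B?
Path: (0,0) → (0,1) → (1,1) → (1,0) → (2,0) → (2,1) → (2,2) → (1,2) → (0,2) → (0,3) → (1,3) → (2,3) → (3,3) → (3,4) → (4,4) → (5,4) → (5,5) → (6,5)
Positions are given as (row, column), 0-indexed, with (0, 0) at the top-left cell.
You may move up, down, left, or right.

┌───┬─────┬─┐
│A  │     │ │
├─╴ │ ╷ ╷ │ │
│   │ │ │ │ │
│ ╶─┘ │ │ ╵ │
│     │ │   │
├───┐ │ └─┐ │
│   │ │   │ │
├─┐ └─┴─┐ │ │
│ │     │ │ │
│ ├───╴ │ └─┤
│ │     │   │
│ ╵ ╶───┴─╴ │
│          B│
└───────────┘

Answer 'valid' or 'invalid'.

Checking path validity:
Result: All consecutive moves are passable.

valid

Correct solution:

┌───┬─────┬─┐
│A ↓│↱ ↓  │ │
├─╴ │ ╷ ╷ │ │
│↓ ↲│↑│↓│ │ │
│ ╶─┘ │ │ ╵ │
│↳ → ↑│↓│   │
├───┐ │ └─┐ │
│   │ │↳ ↓│ │
├─┐ └─┴─┐ │ │
│ │     │↓│ │
│ ├───╴ │ └─┤
│ │     │↳ ↓│
│ ╵ ╶───┴─╴ │
│          B│
└───────────┘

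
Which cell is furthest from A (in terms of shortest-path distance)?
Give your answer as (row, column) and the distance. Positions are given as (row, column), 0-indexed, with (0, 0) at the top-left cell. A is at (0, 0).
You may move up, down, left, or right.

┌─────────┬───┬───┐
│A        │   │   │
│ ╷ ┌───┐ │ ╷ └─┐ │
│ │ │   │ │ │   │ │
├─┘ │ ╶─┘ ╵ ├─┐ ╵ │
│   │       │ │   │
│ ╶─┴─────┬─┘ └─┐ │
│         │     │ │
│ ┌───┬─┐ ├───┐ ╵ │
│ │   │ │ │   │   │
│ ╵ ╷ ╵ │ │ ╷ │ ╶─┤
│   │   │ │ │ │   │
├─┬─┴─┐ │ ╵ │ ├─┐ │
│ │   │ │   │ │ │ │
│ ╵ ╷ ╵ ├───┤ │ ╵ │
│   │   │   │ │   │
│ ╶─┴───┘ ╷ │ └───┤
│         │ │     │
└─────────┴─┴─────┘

Computing BFS distances from A to all cells:
Furthest cell: (8, 5)
Distance: 27 steps

Path from A to the furthest cell:

┌─────────┬───┬───┐
│A ↓      │   │   │
│ ╷ ┌───┐ │ ╷ └─┐ │
│ │↓│   │ │ │   │ │
├─┘ │ ╶─┘ ╵ ├─┐ ╵ │
│↓ ↲│       │ │   │
│ ╶─┴─────┬─┘ └─┐ │
│↓        │     │ │
│ ┌───┬─┐ ├───┐ ╵ │
│↓│↱ ↓│ │ │   │   │
│ ╵ ╷ ╵ │ │ ╷ │ ╶─┤
│↳ ↑│↳ ↓│ │ │ │   │
├─┬─┴─┐ │ ╵ │ ├─┐ │
│ │↓ ↰│↓│   │ │ │ │
│ ╵ ╷ ╵ ├───┤ │ ╵ │
│↓ ↲│↑ ↲│↱ ↓│ │   │
│ ╶─┴───┘ ╷ │ └───┤
│↳ → → → ↑│B│     │
└─────────┴─┴─────┘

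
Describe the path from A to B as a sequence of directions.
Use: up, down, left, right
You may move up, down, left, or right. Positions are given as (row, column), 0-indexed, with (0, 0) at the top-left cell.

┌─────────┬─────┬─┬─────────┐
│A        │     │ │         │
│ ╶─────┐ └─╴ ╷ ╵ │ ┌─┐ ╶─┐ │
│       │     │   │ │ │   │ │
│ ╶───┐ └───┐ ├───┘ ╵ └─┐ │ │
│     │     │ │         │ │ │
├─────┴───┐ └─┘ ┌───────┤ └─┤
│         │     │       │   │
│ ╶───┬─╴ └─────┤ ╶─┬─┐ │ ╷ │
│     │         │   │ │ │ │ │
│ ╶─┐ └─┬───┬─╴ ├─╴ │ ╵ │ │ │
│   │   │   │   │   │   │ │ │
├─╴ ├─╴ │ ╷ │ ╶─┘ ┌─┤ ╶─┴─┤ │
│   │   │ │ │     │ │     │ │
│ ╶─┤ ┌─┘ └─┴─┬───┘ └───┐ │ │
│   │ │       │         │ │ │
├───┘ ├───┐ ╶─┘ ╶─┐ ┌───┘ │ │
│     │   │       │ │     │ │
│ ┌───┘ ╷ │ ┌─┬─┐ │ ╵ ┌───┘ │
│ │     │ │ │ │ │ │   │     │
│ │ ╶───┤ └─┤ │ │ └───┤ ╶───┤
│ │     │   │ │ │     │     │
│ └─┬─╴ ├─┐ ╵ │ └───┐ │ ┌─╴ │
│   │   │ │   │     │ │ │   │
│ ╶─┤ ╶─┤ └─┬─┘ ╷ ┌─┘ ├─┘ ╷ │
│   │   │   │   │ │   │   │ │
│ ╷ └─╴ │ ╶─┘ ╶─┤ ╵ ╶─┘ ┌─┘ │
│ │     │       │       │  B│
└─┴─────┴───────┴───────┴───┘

Finding the path and converting it to directions:
Path through cells: (0,0) → (1,0) → (1,1) → (1,2) → (1,3) → (2,3) → (2,4) → (2,5) → (3,5) → (3,6) → (3,7) → (2,7) → (2,8) → (2,9) → (1,9) → (0,9) → (0,10) → (0,11) → (1,11) → (1,12) → (2,12) → (3,12) → (3,13) → (4,13) → (5,13) → (6,13) → (7,13) → (8,13) → (9,13) → (9,12) → (9,11) → (10,11) → (10,12) → (10,13) → (11,13) → (12,13) → (13,13)
Directions: down, right, right, right, down, right, right, down, right, right, up, right, right, up, up, right, right, down, right, down, down, right, down, down, down, down, down, down, left, left, down, right, right, down, down, down

Solution:

┌─────────┬─────┬─┬─────────┐
│A        │     │ │↱ → ↓    │
│ ╶─────┐ └─╴ ╷ ╵ │ ┌─┐ ╶─┐ │
│↳ → → ↓│     │   │↑│ │↳ ↓│ │
│ ╶───┐ └───┐ ├───┘ ╵ └─┐ │ │
│     │↳ → ↓│ │↱ → ↑    │↓│ │
├─────┴───┐ └─┘ ┌───────┤ └─┤
│         │↳ → ↑│       │↳ ↓│
│ ╶───┬─╴ └─────┤ ╶─┬─┐ │ ╷ │
│     │         │   │ │ │ │↓│
│ ╶─┐ └─┬───┬─╴ ├─╴ │ ╵ │ │ │
│   │   │   │   │   │   │ │↓│
├─╴ ├─╴ │ ╷ │ ╶─┘ ┌─┤ ╶─┴─┤ │
│   │   │ │ │     │ │     │↓│
│ ╶─┤ ┌─┘ └─┴─┬───┘ └───┐ │ │
│   │ │       │         │ │↓│
├───┘ ├───┐ ╶─┘ ╶─┐ ┌───┘ │ │
│     │   │       │ │     │↓│
│ ┌───┘ ╷ │ ┌─┬─┐ │ ╵ ┌───┘ │
│ │     │ │ │ │ │ │   │↓ ← ↲│
│ │ ╶───┤ └─┤ │ │ └───┤ ╶───┤
│ │     │   │ │ │     │↳ → ↓│
│ └─┬─╴ ├─┐ ╵ │ └───┐ │ ┌─╴ │
│   │   │ │   │     │ │ │  ↓│
│ ╶─┤ ╶─┤ └─┬─┘ ╷ ┌─┘ ├─┘ ╷ │
│   │   │   │   │ │   │   │↓│
│ ╷ └─╴ │ ╶─┘ ╶─┤ ╵ ╶─┘ ┌─┘ │
│ │     │       │       │  B│
└─┴─────┴───────┴───────┴───┘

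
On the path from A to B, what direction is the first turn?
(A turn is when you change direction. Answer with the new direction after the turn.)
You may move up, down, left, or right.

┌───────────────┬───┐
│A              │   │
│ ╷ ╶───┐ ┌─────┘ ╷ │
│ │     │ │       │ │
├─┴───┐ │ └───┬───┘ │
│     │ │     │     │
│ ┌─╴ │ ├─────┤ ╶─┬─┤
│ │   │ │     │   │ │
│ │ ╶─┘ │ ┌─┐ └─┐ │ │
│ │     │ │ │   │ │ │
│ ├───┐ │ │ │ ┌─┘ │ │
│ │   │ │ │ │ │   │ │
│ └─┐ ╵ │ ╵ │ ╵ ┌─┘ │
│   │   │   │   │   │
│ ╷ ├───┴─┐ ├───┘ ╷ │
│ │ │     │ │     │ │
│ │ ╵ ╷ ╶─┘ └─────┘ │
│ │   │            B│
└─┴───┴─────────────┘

Directions: right, down, right, right, down, down, down, left, left, up, right, up, left, left, down, down, down, down, right, down, down, right, up, right, down, right, right, right, right, right, right
First turn direction: down

Solution:

┌───────────────┬───┐
│A ↓            │   │
│ ╷ ╶───┐ ┌─────┘ ╷ │
│ │↳ → ↓│ │       │ │
├─┴───┐ │ └───┬───┘ │
│↓ ← ↰│↓│     │     │
│ ┌─╴ │ ├─────┤ ╶─┬─┤
│↓│↱ ↑│↓│     │   │ │
│ │ ╶─┘ │ ┌─┐ └─┐ │ │
│↓│↑ ← ↲│ │ │   │ │ │
│ ├───┐ │ │ │ ┌─┘ │ │
│↓│   │ │ │ │ │   │ │
│ └─┐ ╵ │ ╵ │ ╵ ┌─┘ │
│↳ ↓│   │   │   │   │
│ ╷ ├───┴─┐ ├───┘ ╷ │
│ │↓│↱ ↓  │ │     │ │
│ │ ╵ ╷ ╶─┘ └─────┘ │
│ │↳ ↑│↳ → → → → → B│
└─┴───┴─────────────┘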